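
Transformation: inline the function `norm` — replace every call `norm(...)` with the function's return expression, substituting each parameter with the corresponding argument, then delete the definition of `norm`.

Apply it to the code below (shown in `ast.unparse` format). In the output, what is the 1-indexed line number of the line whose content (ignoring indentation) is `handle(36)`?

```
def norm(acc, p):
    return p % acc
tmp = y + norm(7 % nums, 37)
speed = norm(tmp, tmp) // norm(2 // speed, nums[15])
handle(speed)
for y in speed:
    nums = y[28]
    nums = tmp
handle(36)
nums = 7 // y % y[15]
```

Transformed code:
tmp = y + 37 % (7 % nums)
speed = tmp % tmp // (nums[15] % (2 // speed))
handle(speed)
for y in speed:
    nums = y[28]
    nums = tmp
handle(36)
nums = 7 // y % y[15]

7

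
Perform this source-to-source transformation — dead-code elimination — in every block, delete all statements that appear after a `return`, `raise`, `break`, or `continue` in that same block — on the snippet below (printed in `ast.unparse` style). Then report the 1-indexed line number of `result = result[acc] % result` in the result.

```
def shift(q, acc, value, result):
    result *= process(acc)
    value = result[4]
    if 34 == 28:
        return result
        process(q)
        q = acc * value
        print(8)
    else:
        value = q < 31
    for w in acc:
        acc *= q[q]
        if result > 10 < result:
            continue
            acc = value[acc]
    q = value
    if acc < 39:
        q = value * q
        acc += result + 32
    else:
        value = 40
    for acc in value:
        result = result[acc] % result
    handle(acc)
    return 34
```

19

Transformed code:
def shift(q, acc, value, result):
    result *= process(acc)
    value = result[4]
    if 34 == 28:
        return result
    else:
        value = q < 31
    for w in acc:
        acc *= q[q]
        if result > 10 < result:
            continue
    q = value
    if acc < 39:
        q = value * q
        acc += result + 32
    else:
        value = 40
    for acc in value:
        result = result[acc] % result
    handle(acc)
    return 34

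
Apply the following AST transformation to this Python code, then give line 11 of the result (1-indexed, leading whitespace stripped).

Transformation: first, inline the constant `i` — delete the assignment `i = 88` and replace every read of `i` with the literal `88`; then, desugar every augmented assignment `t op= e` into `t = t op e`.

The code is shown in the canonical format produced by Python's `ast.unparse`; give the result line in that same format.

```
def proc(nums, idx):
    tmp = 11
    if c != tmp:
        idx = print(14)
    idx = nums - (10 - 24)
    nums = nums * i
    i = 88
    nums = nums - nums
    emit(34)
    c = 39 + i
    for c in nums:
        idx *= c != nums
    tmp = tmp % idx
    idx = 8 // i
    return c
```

Transformed code:
def proc(nums, idx):
    tmp = 11
    if c != tmp:
        idx = print(14)
    idx = nums - (10 - 24)
    nums = nums * 88
    nums = nums - nums
    emit(34)
    c = 39 + 88
    for c in nums:
        idx = idx * (c != nums)
    tmp = tmp % idx
    idx = 8 // 88
    return c

idx = idx * (c != nums)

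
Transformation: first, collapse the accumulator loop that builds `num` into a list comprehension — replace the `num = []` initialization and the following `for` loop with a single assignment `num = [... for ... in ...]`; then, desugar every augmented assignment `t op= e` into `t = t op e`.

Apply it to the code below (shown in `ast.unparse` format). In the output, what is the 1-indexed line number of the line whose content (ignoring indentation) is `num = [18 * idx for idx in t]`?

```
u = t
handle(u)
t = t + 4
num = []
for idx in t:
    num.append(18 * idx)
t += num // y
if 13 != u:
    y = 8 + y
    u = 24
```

Transformed code:
u = t
handle(u)
t = t + 4
num = [18 * idx for idx in t]
t = t + num // y
if 13 != u:
    y = 8 + y
    u = 24

4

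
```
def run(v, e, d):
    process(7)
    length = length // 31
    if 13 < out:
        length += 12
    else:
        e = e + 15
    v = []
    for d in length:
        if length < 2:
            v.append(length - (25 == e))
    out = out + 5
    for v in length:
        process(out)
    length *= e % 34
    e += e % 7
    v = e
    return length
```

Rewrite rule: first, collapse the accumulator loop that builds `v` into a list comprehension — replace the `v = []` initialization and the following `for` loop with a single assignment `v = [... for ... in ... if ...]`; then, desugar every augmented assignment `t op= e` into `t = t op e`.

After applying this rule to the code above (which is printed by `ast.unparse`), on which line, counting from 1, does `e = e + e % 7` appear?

Transformed code:
def run(v, e, d):
    process(7)
    length = length // 31
    if 13 < out:
        length = length + 12
    else:
        e = e + 15
    v = [length - (25 == e) for d in length if length < 2]
    out = out + 5
    for v in length:
        process(out)
    length = length * (e % 34)
    e = e + e % 7
    v = e
    return length

13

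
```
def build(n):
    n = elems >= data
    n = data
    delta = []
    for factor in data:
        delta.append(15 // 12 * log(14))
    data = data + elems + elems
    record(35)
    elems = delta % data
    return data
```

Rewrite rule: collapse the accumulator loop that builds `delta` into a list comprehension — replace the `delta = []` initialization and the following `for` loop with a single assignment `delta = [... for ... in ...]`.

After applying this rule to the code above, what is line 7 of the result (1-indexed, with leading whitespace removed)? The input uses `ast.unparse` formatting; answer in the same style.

Transformed code:
def build(n):
    n = elems >= data
    n = data
    delta = [15 // 12 * log(14) for factor in data]
    data = data + elems + elems
    record(35)
    elems = delta % data
    return data

elems = delta % data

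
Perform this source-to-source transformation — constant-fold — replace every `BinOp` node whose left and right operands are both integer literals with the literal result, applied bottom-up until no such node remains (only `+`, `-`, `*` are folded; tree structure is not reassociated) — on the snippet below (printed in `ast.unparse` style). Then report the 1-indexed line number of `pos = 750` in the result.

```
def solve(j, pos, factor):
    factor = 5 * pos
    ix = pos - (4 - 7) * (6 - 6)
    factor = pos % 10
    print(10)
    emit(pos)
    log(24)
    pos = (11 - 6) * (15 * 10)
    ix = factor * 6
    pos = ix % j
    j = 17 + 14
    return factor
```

8

Transformed code:
def solve(j, pos, factor):
    factor = 5 * pos
    ix = pos - 0
    factor = pos % 10
    print(10)
    emit(pos)
    log(24)
    pos = 750
    ix = factor * 6
    pos = ix % j
    j = 31
    return factor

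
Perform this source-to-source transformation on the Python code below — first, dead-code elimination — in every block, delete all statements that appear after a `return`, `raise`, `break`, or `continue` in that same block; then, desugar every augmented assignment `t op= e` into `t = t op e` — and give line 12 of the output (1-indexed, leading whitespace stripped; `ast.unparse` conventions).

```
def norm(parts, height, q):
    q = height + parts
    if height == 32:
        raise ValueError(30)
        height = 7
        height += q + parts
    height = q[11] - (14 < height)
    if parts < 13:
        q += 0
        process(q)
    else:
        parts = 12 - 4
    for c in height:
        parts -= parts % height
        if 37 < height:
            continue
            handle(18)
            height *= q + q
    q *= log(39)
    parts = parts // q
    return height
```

Transformed code:
def norm(parts, height, q):
    q = height + parts
    if height == 32:
        raise ValueError(30)
    height = q[11] - (14 < height)
    if parts < 13:
        q = q + 0
        process(q)
    else:
        parts = 12 - 4
    for c in height:
        parts = parts - parts % height
        if 37 < height:
            continue
    q = q * log(39)
    parts = parts // q
    return height

parts = parts - parts % height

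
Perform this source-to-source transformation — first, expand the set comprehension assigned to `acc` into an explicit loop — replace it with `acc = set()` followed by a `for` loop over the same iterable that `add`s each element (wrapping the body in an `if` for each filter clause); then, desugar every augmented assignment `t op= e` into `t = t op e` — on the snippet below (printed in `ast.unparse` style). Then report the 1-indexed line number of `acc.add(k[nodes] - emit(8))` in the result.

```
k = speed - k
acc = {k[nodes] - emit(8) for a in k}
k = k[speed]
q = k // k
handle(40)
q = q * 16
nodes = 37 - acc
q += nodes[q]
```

4

Transformed code:
k = speed - k
acc = set()
for a in k:
    acc.add(k[nodes] - emit(8))
k = k[speed]
q = k // k
handle(40)
q = q * 16
nodes = 37 - acc
q = q + nodes[q]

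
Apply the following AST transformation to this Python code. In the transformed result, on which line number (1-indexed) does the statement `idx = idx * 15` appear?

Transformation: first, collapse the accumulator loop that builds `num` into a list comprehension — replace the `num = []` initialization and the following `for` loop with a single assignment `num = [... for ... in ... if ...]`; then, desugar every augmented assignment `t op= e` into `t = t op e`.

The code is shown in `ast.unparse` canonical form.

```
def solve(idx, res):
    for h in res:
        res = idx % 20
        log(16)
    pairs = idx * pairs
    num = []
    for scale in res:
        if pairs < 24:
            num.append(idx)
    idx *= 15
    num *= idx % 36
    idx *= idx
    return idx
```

7

Transformed code:
def solve(idx, res):
    for h in res:
        res = idx % 20
        log(16)
    pairs = idx * pairs
    num = [idx for scale in res if pairs < 24]
    idx = idx * 15
    num = num * (idx % 36)
    idx = idx * idx
    return idx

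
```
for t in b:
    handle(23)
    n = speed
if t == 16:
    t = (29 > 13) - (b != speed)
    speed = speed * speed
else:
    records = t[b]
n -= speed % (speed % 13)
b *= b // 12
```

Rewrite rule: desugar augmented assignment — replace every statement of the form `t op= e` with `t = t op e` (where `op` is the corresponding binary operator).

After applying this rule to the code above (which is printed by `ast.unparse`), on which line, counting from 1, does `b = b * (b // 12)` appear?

10

Transformed code:
for t in b:
    handle(23)
    n = speed
if t == 16:
    t = (29 > 13) - (b != speed)
    speed = speed * speed
else:
    records = t[b]
n = n - speed % (speed % 13)
b = b * (b // 12)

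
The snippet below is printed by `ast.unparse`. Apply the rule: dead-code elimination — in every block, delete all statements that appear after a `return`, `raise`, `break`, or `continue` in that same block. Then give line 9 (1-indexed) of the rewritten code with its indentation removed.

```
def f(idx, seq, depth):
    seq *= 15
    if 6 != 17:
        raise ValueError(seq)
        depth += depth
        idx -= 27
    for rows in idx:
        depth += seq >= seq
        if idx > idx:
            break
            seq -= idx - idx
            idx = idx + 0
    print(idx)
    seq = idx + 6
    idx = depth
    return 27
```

Transformed code:
def f(idx, seq, depth):
    seq *= 15
    if 6 != 17:
        raise ValueError(seq)
    for rows in idx:
        depth += seq >= seq
        if idx > idx:
            break
    print(idx)
    seq = idx + 6
    idx = depth
    return 27

print(idx)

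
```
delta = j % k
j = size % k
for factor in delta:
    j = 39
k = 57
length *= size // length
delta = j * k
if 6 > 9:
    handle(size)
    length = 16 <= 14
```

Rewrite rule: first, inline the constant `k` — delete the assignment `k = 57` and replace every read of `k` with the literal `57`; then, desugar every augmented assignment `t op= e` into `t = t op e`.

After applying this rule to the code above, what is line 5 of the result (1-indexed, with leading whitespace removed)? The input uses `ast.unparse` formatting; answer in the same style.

length = length * (size // length)

Transformed code:
delta = j % 57
j = size % 57
for factor in delta:
    j = 39
length = length * (size // length)
delta = j * 57
if 6 > 9:
    handle(size)
    length = 16 <= 14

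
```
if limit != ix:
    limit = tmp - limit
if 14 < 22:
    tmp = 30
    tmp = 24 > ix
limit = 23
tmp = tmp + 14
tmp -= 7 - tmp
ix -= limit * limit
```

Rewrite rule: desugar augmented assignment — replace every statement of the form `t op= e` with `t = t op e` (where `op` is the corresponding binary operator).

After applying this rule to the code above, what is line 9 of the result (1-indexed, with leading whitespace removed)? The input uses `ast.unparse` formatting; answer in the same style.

ix = ix - limit * limit

Transformed code:
if limit != ix:
    limit = tmp - limit
if 14 < 22:
    tmp = 30
    tmp = 24 > ix
limit = 23
tmp = tmp + 14
tmp = tmp - (7 - tmp)
ix = ix - limit * limit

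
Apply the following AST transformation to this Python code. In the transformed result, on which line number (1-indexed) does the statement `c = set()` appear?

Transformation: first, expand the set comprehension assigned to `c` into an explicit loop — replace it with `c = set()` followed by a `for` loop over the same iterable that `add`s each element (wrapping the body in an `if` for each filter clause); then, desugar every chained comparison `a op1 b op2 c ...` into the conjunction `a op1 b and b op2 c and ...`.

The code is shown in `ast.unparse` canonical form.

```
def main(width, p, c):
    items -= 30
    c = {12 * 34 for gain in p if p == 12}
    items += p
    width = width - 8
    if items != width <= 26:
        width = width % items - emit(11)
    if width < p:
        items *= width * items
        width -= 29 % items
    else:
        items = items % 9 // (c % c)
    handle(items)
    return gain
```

Transformed code:
def main(width, p, c):
    items -= 30
    c = set()
    for gain in p:
        if p == 12:
            c.add(12 * 34)
    items += p
    width = width - 8
    if items != width and width <= 26:
        width = width % items - emit(11)
    if width < p:
        items *= width * items
        width -= 29 % items
    else:
        items = items % 9 // (c % c)
    handle(items)
    return gain

3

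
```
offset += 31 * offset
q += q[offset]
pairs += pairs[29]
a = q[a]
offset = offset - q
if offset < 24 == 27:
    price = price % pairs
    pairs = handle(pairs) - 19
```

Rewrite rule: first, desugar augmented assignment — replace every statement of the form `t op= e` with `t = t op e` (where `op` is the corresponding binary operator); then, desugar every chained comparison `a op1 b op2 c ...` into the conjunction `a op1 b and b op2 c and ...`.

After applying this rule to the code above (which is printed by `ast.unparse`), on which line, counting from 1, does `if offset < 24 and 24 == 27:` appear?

6

Transformed code:
offset = offset + 31 * offset
q = q + q[offset]
pairs = pairs + pairs[29]
a = q[a]
offset = offset - q
if offset < 24 and 24 == 27:
    price = price % pairs
    pairs = handle(pairs) - 19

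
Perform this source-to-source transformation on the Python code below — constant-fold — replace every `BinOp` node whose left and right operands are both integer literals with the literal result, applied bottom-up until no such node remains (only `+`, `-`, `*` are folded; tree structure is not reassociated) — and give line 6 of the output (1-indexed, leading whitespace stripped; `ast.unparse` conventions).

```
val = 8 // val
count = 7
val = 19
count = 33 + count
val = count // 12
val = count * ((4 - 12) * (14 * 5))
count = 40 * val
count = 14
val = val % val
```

Transformed code:
val = 8 // val
count = 7
val = 19
count = 33 + count
val = count // 12
val = count * -560
count = 40 * val
count = 14
val = val % val

val = count * -560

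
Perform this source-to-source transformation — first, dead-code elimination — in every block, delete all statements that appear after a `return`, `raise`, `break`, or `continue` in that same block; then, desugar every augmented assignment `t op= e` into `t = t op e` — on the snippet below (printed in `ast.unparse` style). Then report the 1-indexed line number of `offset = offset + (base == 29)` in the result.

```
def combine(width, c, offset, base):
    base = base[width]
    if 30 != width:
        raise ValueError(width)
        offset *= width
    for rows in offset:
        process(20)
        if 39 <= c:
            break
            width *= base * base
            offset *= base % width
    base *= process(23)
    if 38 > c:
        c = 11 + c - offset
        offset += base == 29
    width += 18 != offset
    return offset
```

Transformed code:
def combine(width, c, offset, base):
    base = base[width]
    if 30 != width:
        raise ValueError(width)
    for rows in offset:
        process(20)
        if 39 <= c:
            break
    base = base * process(23)
    if 38 > c:
        c = 11 + c - offset
        offset = offset + (base == 29)
    width = width + (18 != offset)
    return offset

12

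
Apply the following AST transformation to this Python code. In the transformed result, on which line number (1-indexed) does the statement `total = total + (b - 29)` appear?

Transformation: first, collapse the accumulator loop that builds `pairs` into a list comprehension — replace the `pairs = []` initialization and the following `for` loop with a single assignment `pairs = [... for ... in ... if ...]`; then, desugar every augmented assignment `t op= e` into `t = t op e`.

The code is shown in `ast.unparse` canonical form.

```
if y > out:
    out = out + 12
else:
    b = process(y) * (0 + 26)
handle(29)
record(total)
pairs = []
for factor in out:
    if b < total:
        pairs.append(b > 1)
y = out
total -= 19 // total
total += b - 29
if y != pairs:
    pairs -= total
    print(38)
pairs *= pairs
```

10

Transformed code:
if y > out:
    out = out + 12
else:
    b = process(y) * (0 + 26)
handle(29)
record(total)
pairs = [b > 1 for factor in out if b < total]
y = out
total = total - 19 // total
total = total + (b - 29)
if y != pairs:
    pairs = pairs - total
    print(38)
pairs = pairs * pairs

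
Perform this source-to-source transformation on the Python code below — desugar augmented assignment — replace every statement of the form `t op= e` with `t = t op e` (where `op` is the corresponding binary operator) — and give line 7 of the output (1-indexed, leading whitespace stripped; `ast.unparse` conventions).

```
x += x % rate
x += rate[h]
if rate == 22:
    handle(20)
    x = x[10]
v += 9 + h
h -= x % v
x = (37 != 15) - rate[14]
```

Transformed code:
x = x + x % rate
x = x + rate[h]
if rate == 22:
    handle(20)
    x = x[10]
v = v + (9 + h)
h = h - x % v
x = (37 != 15) - rate[14]

h = h - x % v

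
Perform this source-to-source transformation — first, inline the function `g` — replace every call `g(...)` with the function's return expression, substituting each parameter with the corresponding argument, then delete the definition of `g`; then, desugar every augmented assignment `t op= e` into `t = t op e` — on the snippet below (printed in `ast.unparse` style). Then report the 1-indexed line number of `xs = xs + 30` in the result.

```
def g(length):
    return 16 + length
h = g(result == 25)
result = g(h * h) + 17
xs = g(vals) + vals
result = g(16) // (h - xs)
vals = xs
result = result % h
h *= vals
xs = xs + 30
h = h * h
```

Transformed code:
h = 16 + (result == 25)
result = 16 + h * h + 17
xs = 16 + vals + vals
result = (16 + 16) // (h - xs)
vals = xs
result = result % h
h = h * vals
xs = xs + 30
h = h * h

8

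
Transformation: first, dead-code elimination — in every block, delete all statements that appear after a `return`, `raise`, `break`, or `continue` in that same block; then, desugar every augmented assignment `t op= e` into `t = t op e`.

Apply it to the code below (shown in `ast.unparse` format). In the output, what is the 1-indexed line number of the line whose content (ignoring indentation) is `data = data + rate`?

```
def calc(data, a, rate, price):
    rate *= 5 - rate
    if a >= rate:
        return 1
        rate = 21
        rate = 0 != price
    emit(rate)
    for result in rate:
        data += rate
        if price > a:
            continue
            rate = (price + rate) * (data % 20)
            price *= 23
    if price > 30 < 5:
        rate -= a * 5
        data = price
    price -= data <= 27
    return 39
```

Transformed code:
def calc(data, a, rate, price):
    rate = rate * (5 - rate)
    if a >= rate:
        return 1
    emit(rate)
    for result in rate:
        data = data + rate
        if price > a:
            continue
    if price > 30 < 5:
        rate = rate - a * 5
        data = price
    price = price - (data <= 27)
    return 39

7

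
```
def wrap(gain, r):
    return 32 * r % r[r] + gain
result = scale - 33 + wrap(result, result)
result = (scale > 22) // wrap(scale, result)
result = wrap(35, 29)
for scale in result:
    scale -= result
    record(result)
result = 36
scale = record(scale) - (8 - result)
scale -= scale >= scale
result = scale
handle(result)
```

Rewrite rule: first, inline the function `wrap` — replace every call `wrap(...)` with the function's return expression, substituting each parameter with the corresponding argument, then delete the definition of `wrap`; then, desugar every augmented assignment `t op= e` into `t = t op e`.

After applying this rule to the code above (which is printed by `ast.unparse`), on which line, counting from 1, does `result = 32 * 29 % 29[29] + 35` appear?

Transformed code:
result = scale - 33 + (32 * result % result[result] + result)
result = (scale > 22) // (32 * result % result[result] + scale)
result = 32 * 29 % 29[29] + 35
for scale in result:
    scale = scale - result
    record(result)
result = 36
scale = record(scale) - (8 - result)
scale = scale - (scale >= scale)
result = scale
handle(result)

3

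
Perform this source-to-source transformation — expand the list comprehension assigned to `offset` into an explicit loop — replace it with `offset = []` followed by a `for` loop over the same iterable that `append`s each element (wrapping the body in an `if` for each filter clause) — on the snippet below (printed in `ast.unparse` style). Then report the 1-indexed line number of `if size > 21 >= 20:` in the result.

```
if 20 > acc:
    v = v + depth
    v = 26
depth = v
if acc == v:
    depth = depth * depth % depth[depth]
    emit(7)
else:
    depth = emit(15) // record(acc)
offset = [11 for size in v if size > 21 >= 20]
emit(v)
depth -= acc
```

Transformed code:
if 20 > acc:
    v = v + depth
    v = 26
depth = v
if acc == v:
    depth = depth * depth % depth[depth]
    emit(7)
else:
    depth = emit(15) // record(acc)
offset = []
for size in v:
    if size > 21 >= 20:
        offset.append(11)
emit(v)
depth -= acc

12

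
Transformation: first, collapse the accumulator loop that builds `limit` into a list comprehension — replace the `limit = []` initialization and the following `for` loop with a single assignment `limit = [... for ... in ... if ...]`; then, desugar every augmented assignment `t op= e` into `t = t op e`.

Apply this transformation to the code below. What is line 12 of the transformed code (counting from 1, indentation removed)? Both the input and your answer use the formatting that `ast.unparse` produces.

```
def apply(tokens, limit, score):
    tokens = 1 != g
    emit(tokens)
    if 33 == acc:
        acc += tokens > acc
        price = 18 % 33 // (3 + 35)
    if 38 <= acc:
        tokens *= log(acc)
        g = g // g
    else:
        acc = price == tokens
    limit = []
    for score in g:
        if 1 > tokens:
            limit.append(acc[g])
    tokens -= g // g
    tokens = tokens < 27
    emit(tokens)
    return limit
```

Transformed code:
def apply(tokens, limit, score):
    tokens = 1 != g
    emit(tokens)
    if 33 == acc:
        acc = acc + (tokens > acc)
        price = 18 % 33 // (3 + 35)
    if 38 <= acc:
        tokens = tokens * log(acc)
        g = g // g
    else:
        acc = price == tokens
    limit = [acc[g] for score in g if 1 > tokens]
    tokens = tokens - g // g
    tokens = tokens < 27
    emit(tokens)
    return limit

limit = [acc[g] for score in g if 1 > tokens]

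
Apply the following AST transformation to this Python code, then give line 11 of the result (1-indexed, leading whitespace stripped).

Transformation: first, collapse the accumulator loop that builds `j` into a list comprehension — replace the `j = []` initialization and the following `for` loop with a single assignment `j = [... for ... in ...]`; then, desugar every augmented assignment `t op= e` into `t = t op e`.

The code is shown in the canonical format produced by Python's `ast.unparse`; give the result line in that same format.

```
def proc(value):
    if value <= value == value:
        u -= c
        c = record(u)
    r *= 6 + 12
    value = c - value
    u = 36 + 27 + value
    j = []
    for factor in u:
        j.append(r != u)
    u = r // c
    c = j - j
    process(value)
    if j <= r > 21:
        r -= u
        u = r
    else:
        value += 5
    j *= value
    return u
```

process(value)

Transformed code:
def proc(value):
    if value <= value == value:
        u = u - c
        c = record(u)
    r = r * (6 + 12)
    value = c - value
    u = 36 + 27 + value
    j = [r != u for factor in u]
    u = r // c
    c = j - j
    process(value)
    if j <= r > 21:
        r = r - u
        u = r
    else:
        value = value + 5
    j = j * value
    return u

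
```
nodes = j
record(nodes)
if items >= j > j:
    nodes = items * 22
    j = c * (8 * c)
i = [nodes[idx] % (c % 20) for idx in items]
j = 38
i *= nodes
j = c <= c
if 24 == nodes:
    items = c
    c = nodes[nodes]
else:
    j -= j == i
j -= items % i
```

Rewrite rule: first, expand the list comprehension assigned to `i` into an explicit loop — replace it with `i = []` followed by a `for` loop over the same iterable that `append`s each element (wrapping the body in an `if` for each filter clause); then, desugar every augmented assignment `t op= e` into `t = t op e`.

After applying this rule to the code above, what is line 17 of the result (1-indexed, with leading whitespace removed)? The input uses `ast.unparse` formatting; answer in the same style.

j = j - items % i

Transformed code:
nodes = j
record(nodes)
if items >= j > j:
    nodes = items * 22
    j = c * (8 * c)
i = []
for idx in items:
    i.append(nodes[idx] % (c % 20))
j = 38
i = i * nodes
j = c <= c
if 24 == nodes:
    items = c
    c = nodes[nodes]
else:
    j = j - (j == i)
j = j - items % i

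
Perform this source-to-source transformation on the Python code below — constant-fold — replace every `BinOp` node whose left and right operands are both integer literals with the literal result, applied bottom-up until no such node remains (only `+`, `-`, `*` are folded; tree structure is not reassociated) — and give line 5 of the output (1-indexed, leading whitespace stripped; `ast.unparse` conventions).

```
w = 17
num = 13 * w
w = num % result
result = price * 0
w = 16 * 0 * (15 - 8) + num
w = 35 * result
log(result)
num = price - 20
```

w = 0 + num

Transformed code:
w = 17
num = 13 * w
w = num % result
result = price * 0
w = 0 + num
w = 35 * result
log(result)
num = price - 20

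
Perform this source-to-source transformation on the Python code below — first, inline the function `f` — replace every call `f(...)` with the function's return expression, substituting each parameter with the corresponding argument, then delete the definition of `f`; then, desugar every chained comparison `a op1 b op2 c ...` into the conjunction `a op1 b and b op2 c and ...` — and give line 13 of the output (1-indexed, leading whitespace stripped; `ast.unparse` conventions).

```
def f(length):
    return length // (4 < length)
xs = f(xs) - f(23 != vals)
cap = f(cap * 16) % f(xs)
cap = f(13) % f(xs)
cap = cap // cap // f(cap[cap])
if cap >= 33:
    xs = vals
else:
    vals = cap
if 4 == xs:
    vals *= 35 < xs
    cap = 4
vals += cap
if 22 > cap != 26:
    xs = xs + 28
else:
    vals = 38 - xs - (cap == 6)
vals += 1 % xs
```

Transformed code:
xs = xs // (4 < xs) - (23 != vals) // (4 < (23 != vals))
cap = cap * 16 // (4 < cap * 16) % (xs // (4 < xs))
cap = 13 // (4 < 13) % (xs // (4 < xs))
cap = cap // cap // (cap[cap] // (4 < cap[cap]))
if cap >= 33:
    xs = vals
else:
    vals = cap
if 4 == xs:
    vals *= 35 < xs
    cap = 4
vals += cap
if 22 > cap and cap != 26:
    xs = xs + 28
else:
    vals = 38 - xs - (cap == 6)
vals += 1 % xs

if 22 > cap and cap != 26:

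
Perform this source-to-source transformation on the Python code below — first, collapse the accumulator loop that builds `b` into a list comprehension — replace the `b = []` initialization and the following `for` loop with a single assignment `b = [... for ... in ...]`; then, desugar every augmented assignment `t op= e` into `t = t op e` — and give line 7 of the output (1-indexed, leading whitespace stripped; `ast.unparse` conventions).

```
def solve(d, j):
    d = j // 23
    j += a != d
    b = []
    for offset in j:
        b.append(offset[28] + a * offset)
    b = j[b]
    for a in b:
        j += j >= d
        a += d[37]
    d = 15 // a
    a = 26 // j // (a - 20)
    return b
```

j = j + (j >= d)

Transformed code:
def solve(d, j):
    d = j // 23
    j = j + (a != d)
    b = [offset[28] + a * offset for offset in j]
    b = j[b]
    for a in b:
        j = j + (j >= d)
        a = a + d[37]
    d = 15 // a
    a = 26 // j // (a - 20)
    return b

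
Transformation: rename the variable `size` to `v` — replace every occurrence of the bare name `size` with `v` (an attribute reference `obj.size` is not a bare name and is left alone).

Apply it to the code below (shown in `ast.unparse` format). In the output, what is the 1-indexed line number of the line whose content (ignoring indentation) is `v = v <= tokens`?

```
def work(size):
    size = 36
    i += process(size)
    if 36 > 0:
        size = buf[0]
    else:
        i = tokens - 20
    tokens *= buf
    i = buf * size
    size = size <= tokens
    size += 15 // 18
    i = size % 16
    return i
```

10

Transformed code:
def work(v):
    v = 36
    i += process(v)
    if 36 > 0:
        v = buf[0]
    else:
        i = tokens - 20
    tokens *= buf
    i = buf * v
    v = v <= tokens
    v += 15 // 18
    i = v % 16
    return i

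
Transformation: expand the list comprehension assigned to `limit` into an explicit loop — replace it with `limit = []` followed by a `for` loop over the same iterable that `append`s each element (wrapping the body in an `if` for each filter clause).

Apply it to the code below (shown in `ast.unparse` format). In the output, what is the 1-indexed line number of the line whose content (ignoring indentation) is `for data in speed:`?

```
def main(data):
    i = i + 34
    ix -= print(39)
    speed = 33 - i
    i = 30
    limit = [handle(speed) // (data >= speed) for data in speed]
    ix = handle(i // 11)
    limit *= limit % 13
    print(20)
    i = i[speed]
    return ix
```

7

Transformed code:
def main(data):
    i = i + 34
    ix -= print(39)
    speed = 33 - i
    i = 30
    limit = []
    for data in speed:
        limit.append(handle(speed) // (data >= speed))
    ix = handle(i // 11)
    limit *= limit % 13
    print(20)
    i = i[speed]
    return ix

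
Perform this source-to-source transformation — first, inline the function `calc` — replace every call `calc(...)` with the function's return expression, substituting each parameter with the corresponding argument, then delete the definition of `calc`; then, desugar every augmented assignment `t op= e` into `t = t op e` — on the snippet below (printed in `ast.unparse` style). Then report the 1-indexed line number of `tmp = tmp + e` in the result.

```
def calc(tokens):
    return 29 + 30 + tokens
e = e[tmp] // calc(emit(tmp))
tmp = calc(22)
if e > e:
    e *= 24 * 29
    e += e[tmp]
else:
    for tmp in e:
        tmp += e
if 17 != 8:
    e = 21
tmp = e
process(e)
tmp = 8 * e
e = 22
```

8

Transformed code:
e = e[tmp] // (29 + 30 + emit(tmp))
tmp = 29 + 30 + 22
if e > e:
    e = e * (24 * 29)
    e = e + e[tmp]
else:
    for tmp in e:
        tmp = tmp + e
if 17 != 8:
    e = 21
tmp = e
process(e)
tmp = 8 * e
e = 22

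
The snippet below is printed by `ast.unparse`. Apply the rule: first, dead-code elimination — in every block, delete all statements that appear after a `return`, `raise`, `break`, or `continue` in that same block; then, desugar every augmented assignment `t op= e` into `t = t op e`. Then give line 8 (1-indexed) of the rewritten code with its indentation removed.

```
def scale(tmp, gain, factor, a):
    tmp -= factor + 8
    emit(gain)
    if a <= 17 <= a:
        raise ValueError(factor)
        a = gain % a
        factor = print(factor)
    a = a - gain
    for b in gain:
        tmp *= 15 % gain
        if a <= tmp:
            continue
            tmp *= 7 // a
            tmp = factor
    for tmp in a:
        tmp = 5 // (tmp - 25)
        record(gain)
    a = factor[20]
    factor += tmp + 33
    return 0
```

tmp = tmp * (15 % gain)

Transformed code:
def scale(tmp, gain, factor, a):
    tmp = tmp - (factor + 8)
    emit(gain)
    if a <= 17 <= a:
        raise ValueError(factor)
    a = a - gain
    for b in gain:
        tmp = tmp * (15 % gain)
        if a <= tmp:
            continue
    for tmp in a:
        tmp = 5 // (tmp - 25)
        record(gain)
    a = factor[20]
    factor = factor + (tmp + 33)
    return 0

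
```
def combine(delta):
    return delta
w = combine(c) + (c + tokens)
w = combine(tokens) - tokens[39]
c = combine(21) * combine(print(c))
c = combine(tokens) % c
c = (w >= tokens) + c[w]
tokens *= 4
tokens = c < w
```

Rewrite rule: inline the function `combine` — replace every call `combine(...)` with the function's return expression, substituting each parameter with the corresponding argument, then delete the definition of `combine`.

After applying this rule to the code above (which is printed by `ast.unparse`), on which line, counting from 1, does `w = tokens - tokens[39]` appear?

Transformed code:
w = c + (c + tokens)
w = tokens - tokens[39]
c = 21 * print(c)
c = tokens % c
c = (w >= tokens) + c[w]
tokens *= 4
tokens = c < w

2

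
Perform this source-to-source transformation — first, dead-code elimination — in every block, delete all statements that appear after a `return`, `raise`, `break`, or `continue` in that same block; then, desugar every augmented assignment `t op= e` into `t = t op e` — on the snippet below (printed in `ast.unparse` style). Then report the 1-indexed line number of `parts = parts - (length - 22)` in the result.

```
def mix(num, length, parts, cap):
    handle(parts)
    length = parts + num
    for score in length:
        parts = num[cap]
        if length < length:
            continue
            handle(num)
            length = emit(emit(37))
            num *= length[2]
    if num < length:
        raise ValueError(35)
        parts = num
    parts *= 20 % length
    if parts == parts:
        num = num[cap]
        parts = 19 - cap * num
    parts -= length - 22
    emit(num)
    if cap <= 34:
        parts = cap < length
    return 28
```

14

Transformed code:
def mix(num, length, parts, cap):
    handle(parts)
    length = parts + num
    for score in length:
        parts = num[cap]
        if length < length:
            continue
    if num < length:
        raise ValueError(35)
    parts = parts * (20 % length)
    if parts == parts:
        num = num[cap]
        parts = 19 - cap * num
    parts = parts - (length - 22)
    emit(num)
    if cap <= 34:
        parts = cap < length
    return 28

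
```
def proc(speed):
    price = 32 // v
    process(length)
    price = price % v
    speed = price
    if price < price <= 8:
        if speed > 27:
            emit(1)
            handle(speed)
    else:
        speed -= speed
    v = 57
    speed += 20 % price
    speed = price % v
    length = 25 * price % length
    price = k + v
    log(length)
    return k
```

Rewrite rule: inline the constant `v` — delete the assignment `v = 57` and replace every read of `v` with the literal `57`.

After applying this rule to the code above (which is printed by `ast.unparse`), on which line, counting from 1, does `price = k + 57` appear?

15

Transformed code:
def proc(speed):
    price = 32 // 57
    process(length)
    price = price % 57
    speed = price
    if price < price <= 8:
        if speed > 27:
            emit(1)
            handle(speed)
    else:
        speed -= speed
    speed += 20 % price
    speed = price % 57
    length = 25 * price % length
    price = k + 57
    log(length)
    return k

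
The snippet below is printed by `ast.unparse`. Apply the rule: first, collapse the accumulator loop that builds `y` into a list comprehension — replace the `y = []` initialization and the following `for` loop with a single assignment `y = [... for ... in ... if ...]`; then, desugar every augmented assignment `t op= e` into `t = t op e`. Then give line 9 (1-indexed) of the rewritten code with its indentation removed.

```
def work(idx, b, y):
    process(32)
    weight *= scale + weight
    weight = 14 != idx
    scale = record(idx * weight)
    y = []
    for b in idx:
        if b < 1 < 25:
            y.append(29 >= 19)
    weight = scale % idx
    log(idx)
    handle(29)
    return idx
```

handle(29)

Transformed code:
def work(idx, b, y):
    process(32)
    weight = weight * (scale + weight)
    weight = 14 != idx
    scale = record(idx * weight)
    y = [29 >= 19 for b in idx if b < 1 < 25]
    weight = scale % idx
    log(idx)
    handle(29)
    return idx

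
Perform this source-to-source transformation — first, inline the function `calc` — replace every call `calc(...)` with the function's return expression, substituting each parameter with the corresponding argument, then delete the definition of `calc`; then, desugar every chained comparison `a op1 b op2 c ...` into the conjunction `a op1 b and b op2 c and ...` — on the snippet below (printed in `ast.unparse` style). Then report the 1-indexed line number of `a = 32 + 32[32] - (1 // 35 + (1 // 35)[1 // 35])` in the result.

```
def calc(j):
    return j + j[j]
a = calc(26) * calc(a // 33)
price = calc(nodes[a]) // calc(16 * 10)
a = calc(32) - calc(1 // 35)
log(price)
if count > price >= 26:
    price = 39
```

Transformed code:
a = (26 + 26[26]) * (a // 33 + (a // 33)[a // 33])
price = (nodes[a] + nodes[a][nodes[a]]) // (16 * 10 + (16 * 10)[16 * 10])
a = 32 + 32[32] - (1 // 35 + (1 // 35)[1 // 35])
log(price)
if count > price and price >= 26:
    price = 39

3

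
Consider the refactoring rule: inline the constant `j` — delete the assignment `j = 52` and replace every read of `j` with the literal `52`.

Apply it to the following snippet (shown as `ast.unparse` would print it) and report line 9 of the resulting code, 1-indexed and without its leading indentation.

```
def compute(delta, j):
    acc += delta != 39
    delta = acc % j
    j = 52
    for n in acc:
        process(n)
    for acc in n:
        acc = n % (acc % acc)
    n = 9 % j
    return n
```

Transformed code:
def compute(delta, j):
    acc += delta != 39
    delta = acc % 52
    for n in acc:
        process(n)
    for acc in n:
        acc = n % (acc % acc)
    n = 9 % 52
    return n

return n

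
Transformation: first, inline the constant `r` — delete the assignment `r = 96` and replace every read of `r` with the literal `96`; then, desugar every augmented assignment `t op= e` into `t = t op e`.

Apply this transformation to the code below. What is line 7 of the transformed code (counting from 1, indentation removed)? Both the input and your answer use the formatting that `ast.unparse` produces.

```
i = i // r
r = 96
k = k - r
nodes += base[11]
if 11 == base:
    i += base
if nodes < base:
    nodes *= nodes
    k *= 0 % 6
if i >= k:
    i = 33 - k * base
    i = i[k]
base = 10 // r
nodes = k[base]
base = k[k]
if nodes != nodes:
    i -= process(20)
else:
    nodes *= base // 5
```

Transformed code:
i = i // 96
k = k - 96
nodes = nodes + base[11]
if 11 == base:
    i = i + base
if nodes < base:
    nodes = nodes * nodes
    k = k * (0 % 6)
if i >= k:
    i = 33 - k * base
    i = i[k]
base = 10 // 96
nodes = k[base]
base = k[k]
if nodes != nodes:
    i = i - process(20)
else:
    nodes = nodes * (base // 5)

nodes = nodes * nodes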